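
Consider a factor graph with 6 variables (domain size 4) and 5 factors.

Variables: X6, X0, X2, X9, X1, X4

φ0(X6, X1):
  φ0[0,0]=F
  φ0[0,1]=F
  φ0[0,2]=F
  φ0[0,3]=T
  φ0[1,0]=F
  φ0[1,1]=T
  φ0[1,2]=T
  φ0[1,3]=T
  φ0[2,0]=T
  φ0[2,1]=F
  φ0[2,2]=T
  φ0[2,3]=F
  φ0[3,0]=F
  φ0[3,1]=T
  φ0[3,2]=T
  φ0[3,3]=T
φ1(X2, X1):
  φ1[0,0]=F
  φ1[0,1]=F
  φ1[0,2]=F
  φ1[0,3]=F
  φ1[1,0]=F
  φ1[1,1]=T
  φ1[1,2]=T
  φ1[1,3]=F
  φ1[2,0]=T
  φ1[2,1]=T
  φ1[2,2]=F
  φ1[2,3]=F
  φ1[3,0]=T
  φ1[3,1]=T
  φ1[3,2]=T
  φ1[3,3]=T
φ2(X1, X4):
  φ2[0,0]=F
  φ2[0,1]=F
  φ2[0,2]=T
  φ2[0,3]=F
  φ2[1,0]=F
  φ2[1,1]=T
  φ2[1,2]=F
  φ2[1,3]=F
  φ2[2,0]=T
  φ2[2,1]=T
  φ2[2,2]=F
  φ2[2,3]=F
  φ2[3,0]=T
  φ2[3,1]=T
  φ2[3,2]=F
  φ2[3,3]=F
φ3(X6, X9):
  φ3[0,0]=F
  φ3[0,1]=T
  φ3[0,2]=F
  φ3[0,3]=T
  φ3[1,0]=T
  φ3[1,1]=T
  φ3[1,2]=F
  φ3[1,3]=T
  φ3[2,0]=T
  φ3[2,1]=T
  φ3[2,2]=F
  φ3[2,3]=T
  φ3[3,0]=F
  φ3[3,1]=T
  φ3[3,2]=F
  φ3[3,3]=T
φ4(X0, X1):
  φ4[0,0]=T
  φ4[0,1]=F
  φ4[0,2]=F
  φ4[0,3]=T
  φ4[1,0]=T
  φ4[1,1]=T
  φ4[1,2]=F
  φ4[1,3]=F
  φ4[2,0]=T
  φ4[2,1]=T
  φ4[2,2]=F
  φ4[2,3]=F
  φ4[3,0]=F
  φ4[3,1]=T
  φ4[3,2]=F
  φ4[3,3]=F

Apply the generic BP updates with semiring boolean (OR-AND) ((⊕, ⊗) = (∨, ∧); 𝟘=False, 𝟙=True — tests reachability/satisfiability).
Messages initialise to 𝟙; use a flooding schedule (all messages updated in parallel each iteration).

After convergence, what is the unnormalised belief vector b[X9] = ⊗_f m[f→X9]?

init: all messages = 𝟙 over 4 values
r1 m[φ0→X6] = [T, T, T, T]
r1 m[φ0→X1] = [T, T, T, T]
r1 m[φ1→X2] = [F, T, T, T]
r1 m[φ1→X1] = [T, T, T, T]
r1 m[φ2→X1] = [T, T, T, T]
r1 m[φ2→X4] = [T, T, T, F]
r1 m[φ3→X6] = [T, T, T, T]
r1 m[φ3→X9] = [T, T, F, T]
r1 m[φ4→X0] = [T, T, T, T]
r1 m[φ4→X1] = [T, T, F, T]
r1 m[X6→φ0] = [T, T, T, T]
r1 m[X6→φ3] = [T, T, T, T]
r1 m[X0→φ4] = [T, T, T, T]
r1 m[X2→φ1] = [T, T, T, T]
r1 m[X9→φ3] = [T, T, T, T]
r1 m[X1→φ0] = [T, T, T, T]
r1 m[X1→φ1] = [T, T, T, T]
r1 m[X1→φ2] = [T, T, T, T]
r1 m[X1→φ4] = [T, T, T, T]
r1 m[X4→φ2] = [T, T, T, T]
r2 m[φ0→X6] = [T, T, T, T]
r2 m[φ0→X1] = [T, T, T, T]
r2 m[φ1→X2] = [F, T, T, T]
r2 m[φ1→X1] = [T, T, T, T]
r2 m[φ2→X1] = [T, T, T, T]
r2 m[φ2→X4] = [T, T, T, F]
r2 m[φ3→X6] = [T, T, T, T]
r2 m[φ3→X9] = [T, T, F, T]
r2 m[φ4→X0] = [T, T, T, T]
r2 m[φ4→X1] = [T, T, F, T]
r2 m[X6→φ0] = [T, T, T, T]
r2 m[X6→φ3] = [T, T, T, T]
r2 m[X0→φ4] = [T, T, T, T]
r2 m[X2→φ1] = [T, T, T, T]
r2 m[X9→φ3] = [T, T, T, T]
r2 m[X1→φ0] = [T, T, F, T]
r2 m[X1→φ1] = [T, T, F, T]
r2 m[X1→φ2] = [T, T, F, T]
r2 m[X1→φ4] = [T, T, T, T]
r2 m[X4→φ2] = [T, T, T, T]
r3 m[φ0→X6] = [T, T, T, T]
r3 m[φ0→X1] = [T, T, T, T]
r3 m[φ1→X2] = [F, T, T, T]
r3 m[φ1→X1] = [T, T, T, T]
r3 m[φ2→X1] = [T, T, T, T]
r3 m[φ2→X4] = [T, T, T, F]
r3 m[φ3→X6] = [T, T, T, T]
r3 m[φ3→X9] = [T, T, F, T]
r3 m[φ4→X0] = [T, T, T, T]
r3 m[φ4→X1] = [T, T, F, T]
r3 m[X6→φ0] = [T, T, T, T]
r3 m[X6→φ3] = [T, T, T, T]
r3 m[X0→φ4] = [T, T, T, T]
r3 m[X2→φ1] = [T, T, T, T]
r3 m[X9→φ3] = [T, T, T, T]
r3 m[X1→φ0] = [T, T, F, T]
r3 m[X1→φ1] = [T, T, F, T]
r3 m[X1→φ2] = [T, T, F, T]
r3 m[X1→φ4] = [T, T, T, T]
r3 m[X4→φ2] = [T, T, T, T]
fixed point reached at round 3
b[X9] = ⊗ incoming = [T, T, F, T]

b[X9] = [T, T, F, T]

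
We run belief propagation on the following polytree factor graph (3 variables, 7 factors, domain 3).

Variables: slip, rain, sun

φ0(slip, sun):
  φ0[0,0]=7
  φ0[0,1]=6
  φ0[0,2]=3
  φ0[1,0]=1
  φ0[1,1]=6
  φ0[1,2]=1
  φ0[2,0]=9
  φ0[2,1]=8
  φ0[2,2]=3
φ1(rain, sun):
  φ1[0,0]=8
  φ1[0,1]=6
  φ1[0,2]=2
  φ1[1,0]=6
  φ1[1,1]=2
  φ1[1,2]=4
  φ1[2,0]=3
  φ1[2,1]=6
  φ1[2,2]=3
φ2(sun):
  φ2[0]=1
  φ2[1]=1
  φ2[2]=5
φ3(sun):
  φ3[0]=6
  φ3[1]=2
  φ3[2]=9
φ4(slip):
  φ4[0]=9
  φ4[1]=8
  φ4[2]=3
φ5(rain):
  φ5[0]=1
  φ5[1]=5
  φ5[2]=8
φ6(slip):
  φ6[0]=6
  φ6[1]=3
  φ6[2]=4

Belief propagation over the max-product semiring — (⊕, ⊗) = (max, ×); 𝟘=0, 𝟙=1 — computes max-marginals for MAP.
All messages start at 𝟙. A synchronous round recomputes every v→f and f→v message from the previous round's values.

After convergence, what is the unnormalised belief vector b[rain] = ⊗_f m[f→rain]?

init: all messages = 𝟙 over 3 values
r1 m[φ0→slip] = [7, 6, 9]
r1 m[φ0→sun] = [9, 8, 3]
r1 m[φ1→rain] = [8, 6, 6]
r1 m[φ1→sun] = [8, 6, 4]
r1 m[φ2→sun] = [1, 1, 5]
r1 m[φ3→sun] = [6, 2, 9]
r1 m[φ4→slip] = [9, 8, 3]
r1 m[φ5→rain] = [1, 5, 8]
r1 m[φ6→slip] = [6, 3, 4]
r1 m[slip→φ0] = [1, 1, 1]
r1 m[slip→φ4] = [1, 1, 1]
r1 m[slip→φ6] = [1, 1, 1]
r1 m[rain→φ1] = [1, 1, 1]
r1 m[rain→φ5] = [1, 1, 1]
r1 m[sun→φ0] = [1, 1, 1]
r1 m[sun→φ1] = [1, 1, 1]
r1 m[sun→φ2] = [1, 1, 1]
r1 m[sun→φ3] = [1, 1, 1]
r2 m[φ0→slip] = [7, 6, 9]
r2 m[φ0→sun] = [9, 8, 3]
r2 m[φ1→rain] = [8, 6, 6]
r2 m[φ1→sun] = [8, 6, 4]
r2 m[φ2→sun] = [1, 1, 5]
r2 m[φ3→sun] = [6, 2, 9]
r2 m[φ4→slip] = [9, 8, 3]
r2 m[φ5→rain] = [1, 5, 8]
r2 m[φ6→slip] = [6, 3, 4]
r2 m[slip→φ0] = [54, 24, 12]
r2 m[slip→φ4] = [42, 18, 36]
r2 m[slip→φ6] = [63, 48, 27]
r2 m[rain→φ1] = [1, 5, 8]
r2 m[rain→φ5] = [8, 6, 6]
r2 m[sun→φ0] = [48, 12, 180]
r2 m[sun→φ1] = [54, 16, 135]
r2 m[sun→φ2] = [432, 96, 108]
r2 m[sun→φ3] = [72, 48, 60]
r3 m[φ0→slip] = [540, 180, 540]
r3 m[φ0→sun] = [378, 324, 162]
r3 m[φ1→rain] = [432, 540, 405]
r3 m[φ1→sun] = [30, 48, 24]
r3 m[φ2→sun] = [1, 1, 5]
r3 m[φ3→sun] = [6, 2, 9]
r3 m[φ4→slip] = [9, 8, 3]
r3 m[φ5→rain] = [1, 5, 8]
r3 m[φ6→slip] = [6, 3, 4]
r3 m[slip→φ0] = [54, 24, 12]
r3 m[slip→φ4] = [42, 18, 36]
r3 m[slip→φ6] = [63, 48, 27]
r3 m[rain→φ1] = [1, 5, 8]
r3 m[rain→φ5] = [8, 6, 6]
r3 m[sun→φ0] = [48, 12, 180]
r3 m[sun→φ1] = [54, 16, 135]
r3 m[sun→φ2] = [432, 96, 108]
r3 m[sun→φ3] = [72, 48, 60]
r4 m[φ0→slip] = [540, 180, 540]
r4 m[φ0→sun] = [378, 324, 162]
r4 m[φ1→rain] = [432, 540, 405]
r4 m[φ1→sun] = [30, 48, 24]
r4 m[φ2→sun] = [1, 1, 5]
r4 m[φ3→sun] = [6, 2, 9]
r4 m[φ4→slip] = [9, 8, 3]
r4 m[φ5→rain] = [1, 5, 8]
r4 m[φ6→slip] = [6, 3, 4]
r4 m[slip→φ0] = [54, 24, 12]
r4 m[slip→φ4] = [3240, 540, 2160]
r4 m[slip→φ6] = [4860, 1440, 1620]
r4 m[rain→φ1] = [1, 5, 8]
r4 m[rain→φ5] = [432, 540, 405]
r4 m[sun→φ0] = [180, 96, 1080]
r4 m[sun→φ1] = [2268, 648, 7290]
r4 m[sun→φ2] = [68040, 31104, 34992]
r4 m[sun→φ3] = [11340, 15552, 19440]
r5 m[φ0→slip] = [3240, 1080, 3240]
r5 m[φ0→sun] = [378, 324, 162]
r5 m[φ1→rain] = [18144, 29160, 21870]
r5 m[φ1→sun] = [30, 48, 24]
r5 m[φ2→sun] = [1, 1, 5]
r5 m[φ3→sun] = [6, 2, 9]
r5 m[φ4→slip] = [9, 8, 3]
r5 m[φ5→rain] = [1, 5, 8]
r5 m[φ6→slip] = [6, 3, 4]
r5 m[slip→φ0] = [54, 24, 12]
r5 m[slip→φ4] = [3240, 540, 2160]
r5 m[slip→φ6] = [4860, 1440, 1620]
r5 m[rain→φ1] = [1, 5, 8]
r5 m[rain→φ5] = [432, 540, 405]
r5 m[sun→φ0] = [180, 96, 1080]
r5 m[sun→φ1] = [2268, 648, 7290]
r5 m[sun→φ2] = [68040, 31104, 34992]
r5 m[sun→φ3] = [11340, 15552, 19440]
r6 m[φ0→slip] = [3240, 1080, 3240]
r6 m[φ0→sun] = [378, 324, 162]
r6 m[φ1→rain] = [18144, 29160, 21870]
r6 m[φ1→sun] = [30, 48, 24]
r6 m[φ2→sun] = [1, 1, 5]
r6 m[φ3→sun] = [6, 2, 9]
r6 m[φ4→slip] = [9, 8, 3]
r6 m[φ5→rain] = [1, 5, 8]
r6 m[φ6→slip] = [6, 3, 4]
r6 m[slip→φ0] = [54, 24, 12]
r6 m[slip→φ4] = [19440, 3240, 12960]
r6 m[slip→φ6] = [29160, 8640, 9720]
r6 m[rain→φ1] = [1, 5, 8]
r6 m[rain→φ5] = [18144, 29160, 21870]
r6 m[sun→φ0] = [180, 96, 1080]
r6 m[sun→φ1] = [2268, 648, 7290]
r6 m[sun→φ2] = [68040, 31104, 34992]
r6 m[sun→φ3] = [11340, 15552, 19440]
r7 m[φ0→slip] = [3240, 1080, 3240]
r7 m[φ0→sun] = [378, 324, 162]
r7 m[φ1→rain] = [18144, 29160, 21870]
r7 m[φ1→sun] = [30, 48, 24]
r7 m[φ2→sun] = [1, 1, 5]
r7 m[φ3→sun] = [6, 2, 9]
r7 m[φ4→slip] = [9, 8, 3]
r7 m[φ5→rain] = [1, 5, 8]
r7 m[φ6→slip] = [6, 3, 4]
r7 m[slip→φ0] = [54, 24, 12]
r7 m[slip→φ4] = [19440, 3240, 12960]
r7 m[slip→φ6] = [29160, 8640, 9720]
r7 m[rain→φ1] = [1, 5, 8]
r7 m[rain→φ5] = [18144, 29160, 21870]
r7 m[sun→φ0] = [180, 96, 1080]
r7 m[sun→φ1] = [2268, 648, 7290]
r7 m[sun→φ2] = [68040, 31104, 34992]
r7 m[sun→φ3] = [11340, 15552, 19440]
fixed point reached at round 7
b[rain] = ⊗ incoming = [18144, 145800, 174960]

b[rain] = [18144, 145800, 174960]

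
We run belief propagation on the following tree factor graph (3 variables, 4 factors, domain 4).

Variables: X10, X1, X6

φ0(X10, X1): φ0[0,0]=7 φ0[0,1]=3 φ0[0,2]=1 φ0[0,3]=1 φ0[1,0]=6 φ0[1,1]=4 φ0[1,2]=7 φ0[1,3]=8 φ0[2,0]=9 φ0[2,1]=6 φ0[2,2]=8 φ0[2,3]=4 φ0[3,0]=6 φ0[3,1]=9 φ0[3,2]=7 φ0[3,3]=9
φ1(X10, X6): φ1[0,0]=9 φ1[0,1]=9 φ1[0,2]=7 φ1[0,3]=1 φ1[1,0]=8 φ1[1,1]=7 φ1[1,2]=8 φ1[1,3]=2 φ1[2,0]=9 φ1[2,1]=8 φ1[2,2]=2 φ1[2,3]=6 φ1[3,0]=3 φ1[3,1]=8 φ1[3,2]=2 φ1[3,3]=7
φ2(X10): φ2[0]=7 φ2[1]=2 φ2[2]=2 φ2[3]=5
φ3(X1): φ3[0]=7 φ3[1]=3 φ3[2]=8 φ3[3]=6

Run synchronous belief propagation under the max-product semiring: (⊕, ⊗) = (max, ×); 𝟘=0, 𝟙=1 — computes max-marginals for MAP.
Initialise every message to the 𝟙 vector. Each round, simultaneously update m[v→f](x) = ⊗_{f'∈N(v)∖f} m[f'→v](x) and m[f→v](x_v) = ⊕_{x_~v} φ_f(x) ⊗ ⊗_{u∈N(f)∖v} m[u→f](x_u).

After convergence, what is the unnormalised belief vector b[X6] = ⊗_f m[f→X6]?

b[X6] = [3087, 3087, 2401, 1960]

init: all messages = 𝟙 over 4 values
r1 m[φ0→X10] = [7, 8, 9, 9]
r1 m[φ0→X1] = [9, 9, 8, 9]
r1 m[φ1→X10] = [9, 8, 9, 8]
r1 m[φ1→X6] = [9, 9, 8, 7]
r1 m[φ2→X10] = [7, 2, 2, 5]
r1 m[φ3→X1] = [7, 3, 8, 6]
r1 m[X10→φ0] = [1, 1, 1, 1]
r1 m[X10→φ1] = [1, 1, 1, 1]
r1 m[X10→φ2] = [1, 1, 1, 1]
r1 m[X1→φ0] = [1, 1, 1, 1]
r1 m[X1→φ3] = [1, 1, 1, 1]
r1 m[X6→φ1] = [1, 1, 1, 1]
r2 m[φ0→X10] = [7, 8, 9, 9]
r2 m[φ0→X1] = [9, 9, 8, 9]
r2 m[φ1→X10] = [9, 8, 9, 8]
r2 m[φ1→X6] = [9, 9, 8, 7]
r2 m[φ2→X10] = [7, 2, 2, 5]
r2 m[φ3→X1] = [7, 3, 8, 6]
r2 m[X10→φ0] = [63, 16, 18, 40]
r2 m[X10→φ1] = [49, 16, 18, 45]
r2 m[X10→φ2] = [63, 64, 81, 72]
r2 m[X1→φ0] = [7, 3, 8, 6]
r2 m[X1→φ3] = [9, 9, 8, 9]
r2 m[X6→φ1] = [1, 1, 1, 1]
r3 m[φ0→X10] = [49, 56, 64, 56]
r3 m[φ0→X1] = [441, 360, 280, 360]
r3 m[φ1→X10] = [9, 8, 9, 8]
r3 m[φ1→X6] = [441, 441, 343, 315]
r3 m[φ2→X10] = [7, 2, 2, 5]
r3 m[φ3→X1] = [7, 3, 8, 6]
r3 m[X10→φ0] = [63, 16, 18, 40]
r3 m[X10→φ1] = [49, 16, 18, 45]
r3 m[X10→φ2] = [63, 64, 81, 72]
r3 m[X1→φ0] = [7, 3, 8, 6]
r3 m[X1→φ3] = [9, 9, 8, 9]
r3 m[X6→φ1] = [1, 1, 1, 1]
r4 m[φ0→X10] = [49, 56, 64, 56]
r4 m[φ0→X1] = [441, 360, 280, 360]
r4 m[φ1→X10] = [9, 8, 9, 8]
r4 m[φ1→X6] = [441, 441, 343, 315]
r4 m[φ2→X10] = [7, 2, 2, 5]
r4 m[φ3→X1] = [7, 3, 8, 6]
r4 m[X10→φ0] = [63, 16, 18, 40]
r4 m[X10→φ1] = [343, 112, 128, 280]
r4 m[X10→φ2] = [441, 448, 576, 448]
r4 m[X1→φ0] = [7, 3, 8, 6]
r4 m[X1→φ3] = [441, 360, 280, 360]
r4 m[X6→φ1] = [1, 1, 1, 1]
r5 m[φ0→X10] = [49, 56, 64, 56]
r5 m[φ0→X1] = [441, 360, 280, 360]
r5 m[φ1→X10] = [9, 8, 9, 8]
r5 m[φ1→X6] = [3087, 3087, 2401, 1960]
r5 m[φ2→X10] = [7, 2, 2, 5]
r5 m[φ3→X1] = [7, 3, 8, 6]
r5 m[X10→φ0] = [63, 16, 18, 40]
r5 m[X10→φ1] = [343, 112, 128, 280]
r5 m[X10→φ2] = [441, 448, 576, 448]
r5 m[X1→φ0] = [7, 3, 8, 6]
r5 m[X1→φ3] = [441, 360, 280, 360]
r5 m[X6→φ1] = [1, 1, 1, 1]
r6 m[φ0→X10] = [49, 56, 64, 56]
r6 m[φ0→X1] = [441, 360, 280, 360]
r6 m[φ1→X10] = [9, 8, 9, 8]
r6 m[φ1→X6] = [3087, 3087, 2401, 1960]
r6 m[φ2→X10] = [7, 2, 2, 5]
r6 m[φ3→X1] = [7, 3, 8, 6]
r6 m[X10→φ0] = [63, 16, 18, 40]
r6 m[X10→φ1] = [343, 112, 128, 280]
r6 m[X10→φ2] = [441, 448, 576, 448]
r6 m[X1→φ0] = [7, 3, 8, 6]
r6 m[X1→φ3] = [441, 360, 280, 360]
r6 m[X6→φ1] = [1, 1, 1, 1]
fixed point reached at round 6
b[X6] = ⊗ incoming = [3087, 3087, 2401, 1960]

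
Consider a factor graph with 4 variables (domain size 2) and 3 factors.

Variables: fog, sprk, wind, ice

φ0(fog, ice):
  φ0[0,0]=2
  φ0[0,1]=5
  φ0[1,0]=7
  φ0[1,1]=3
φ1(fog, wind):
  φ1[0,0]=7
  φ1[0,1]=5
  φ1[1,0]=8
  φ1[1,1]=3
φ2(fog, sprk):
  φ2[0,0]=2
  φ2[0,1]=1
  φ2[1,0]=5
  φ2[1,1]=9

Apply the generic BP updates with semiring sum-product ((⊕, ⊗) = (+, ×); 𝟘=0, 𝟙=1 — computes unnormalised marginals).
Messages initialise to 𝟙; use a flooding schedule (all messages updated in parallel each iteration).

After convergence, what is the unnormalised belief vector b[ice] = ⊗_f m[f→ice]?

init: all messages = 𝟙 over 2 values
r1 m[φ0→fog] = [7, 10]
r1 m[φ0→ice] = [9, 8]
r1 m[φ1→fog] = [12, 11]
r1 m[φ1→wind] = [15, 8]
r1 m[φ2→fog] = [3, 14]
r1 m[φ2→sprk] = [7, 10]
r1 m[fog→φ0] = [1, 1]
r1 m[fog→φ1] = [1, 1]
r1 m[fog→φ2] = [1, 1]
r1 m[sprk→φ2] = [1, 1]
r1 m[wind→φ1] = [1, 1]
r1 m[ice→φ0] = [1, 1]
r2 m[φ0→fog] = [7, 10]
r2 m[φ0→ice] = [9, 8]
r2 m[φ1→fog] = [12, 11]
r2 m[φ1→wind] = [15, 8]
r2 m[φ2→fog] = [3, 14]
r2 m[φ2→sprk] = [7, 10]
r2 m[fog→φ0] = [36, 154]
r2 m[fog→φ1] = [21, 140]
r2 m[fog→φ2] = [84, 110]
r2 m[sprk→φ2] = [1, 1]
r2 m[wind→φ1] = [1, 1]
r2 m[ice→φ0] = [1, 1]
r3 m[φ0→fog] = [7, 10]
r3 m[φ0→ice] = [1150, 642]
r3 m[φ1→fog] = [12, 11]
r3 m[φ1→wind] = [1267, 525]
r3 m[φ2→fog] = [3, 14]
r3 m[φ2→sprk] = [718, 1074]
r3 m[fog→φ0] = [36, 154]
r3 m[fog→φ1] = [21, 140]
r3 m[fog→φ2] = [84, 110]
r3 m[sprk→φ2] = [1, 1]
r3 m[wind→φ1] = [1, 1]
r3 m[ice→φ0] = [1, 1]
r4 m[φ0→fog] = [7, 10]
r4 m[φ0→ice] = [1150, 642]
r4 m[φ1→fog] = [12, 11]
r4 m[φ1→wind] = [1267, 525]
r4 m[φ2→fog] = [3, 14]
r4 m[φ2→sprk] = [718, 1074]
r4 m[fog→φ0] = [36, 154]
r4 m[fog→φ1] = [21, 140]
r4 m[fog→φ2] = [84, 110]
r4 m[sprk→φ2] = [1, 1]
r4 m[wind→φ1] = [1, 1]
r4 m[ice→φ0] = [1, 1]
fixed point reached at round 4
b[ice] = ⊗ incoming = [1150, 642]

b[ice] = [1150, 642]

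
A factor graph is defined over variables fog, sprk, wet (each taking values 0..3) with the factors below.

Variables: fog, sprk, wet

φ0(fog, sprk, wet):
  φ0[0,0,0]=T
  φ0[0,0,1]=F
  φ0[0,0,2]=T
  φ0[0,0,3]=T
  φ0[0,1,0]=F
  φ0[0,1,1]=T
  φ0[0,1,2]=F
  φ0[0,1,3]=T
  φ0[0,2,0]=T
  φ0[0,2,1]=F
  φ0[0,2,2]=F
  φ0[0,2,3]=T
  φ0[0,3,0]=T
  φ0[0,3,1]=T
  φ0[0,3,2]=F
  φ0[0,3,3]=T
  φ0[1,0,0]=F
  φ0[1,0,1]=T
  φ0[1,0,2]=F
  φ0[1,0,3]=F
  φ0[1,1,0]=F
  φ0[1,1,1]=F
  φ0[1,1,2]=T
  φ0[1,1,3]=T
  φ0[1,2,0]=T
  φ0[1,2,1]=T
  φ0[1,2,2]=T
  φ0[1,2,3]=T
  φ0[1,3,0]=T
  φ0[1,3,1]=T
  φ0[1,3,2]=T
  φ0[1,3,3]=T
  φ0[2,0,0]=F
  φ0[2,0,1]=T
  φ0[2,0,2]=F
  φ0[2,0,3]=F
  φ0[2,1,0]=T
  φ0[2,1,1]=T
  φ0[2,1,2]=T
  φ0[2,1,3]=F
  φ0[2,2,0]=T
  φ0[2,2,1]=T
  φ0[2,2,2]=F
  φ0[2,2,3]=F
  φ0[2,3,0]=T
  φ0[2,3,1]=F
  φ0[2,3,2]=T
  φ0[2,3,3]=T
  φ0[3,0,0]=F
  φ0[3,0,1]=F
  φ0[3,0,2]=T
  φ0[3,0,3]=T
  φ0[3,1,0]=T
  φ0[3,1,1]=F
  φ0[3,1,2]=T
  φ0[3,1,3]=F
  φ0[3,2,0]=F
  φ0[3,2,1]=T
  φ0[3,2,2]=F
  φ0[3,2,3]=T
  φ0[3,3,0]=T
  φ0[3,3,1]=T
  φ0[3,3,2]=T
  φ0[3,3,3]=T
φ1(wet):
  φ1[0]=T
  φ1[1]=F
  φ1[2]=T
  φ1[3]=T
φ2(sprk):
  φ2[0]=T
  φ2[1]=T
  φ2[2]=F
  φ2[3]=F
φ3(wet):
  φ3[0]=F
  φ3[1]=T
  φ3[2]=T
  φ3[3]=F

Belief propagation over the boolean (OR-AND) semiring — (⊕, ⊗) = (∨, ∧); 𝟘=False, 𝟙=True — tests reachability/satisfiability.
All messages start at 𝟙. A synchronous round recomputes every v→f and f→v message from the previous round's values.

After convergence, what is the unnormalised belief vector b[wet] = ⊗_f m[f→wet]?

b[wet] = [F, F, T, F]

init: all messages = 𝟙 over 4 values
r1 m[φ0→fog] = [T, T, T, T]
r1 m[φ0→sprk] = [T, T, T, T]
r1 m[φ0→wet] = [T, T, T, T]
r1 m[φ1→wet] = [T, F, T, T]
r1 m[φ2→sprk] = [T, T, F, F]
r1 m[φ3→wet] = [F, T, T, F]
r1 m[fog→φ0] = [T, T, T, T]
r1 m[sprk→φ0] = [T, T, T, T]
r1 m[sprk→φ2] = [T, T, T, T]
r1 m[wet→φ0] = [T, T, T, T]
r1 m[wet→φ1] = [T, T, T, T]
r1 m[wet→φ3] = [T, T, T, T]
r2 m[φ0→fog] = [T, T, T, T]
r2 m[φ0→sprk] = [T, T, T, T]
r2 m[φ0→wet] = [T, T, T, T]
r2 m[φ1→wet] = [T, F, T, T]
r2 m[φ2→sprk] = [T, T, F, F]
r2 m[φ3→wet] = [F, T, T, F]
r2 m[fog→φ0] = [T, T, T, T]
r2 m[sprk→φ0] = [T, T, F, F]
r2 m[sprk→φ2] = [T, T, T, T]
r2 m[wet→φ0] = [F, F, T, F]
r2 m[wet→φ1] = [F, T, T, F]
r2 m[wet→φ3] = [T, F, T, T]
r3 m[φ0→fog] = [T, T, T, T]
r3 m[φ0→sprk] = [T, T, T, T]
r3 m[φ0→wet] = [T, T, T, T]
r3 m[φ1→wet] = [T, F, T, T]
r3 m[φ2→sprk] = [T, T, F, F]
r3 m[φ3→wet] = [F, T, T, F]
r3 m[fog→φ0] = [T, T, T, T]
r3 m[sprk→φ0] = [T, T, F, F]
r3 m[sprk→φ2] = [T, T, T, T]
r3 m[wet→φ0] = [F, F, T, F]
r3 m[wet→φ1] = [F, T, T, F]
r3 m[wet→φ3] = [T, F, T, T]
fixed point reached at round 3
b[wet] = ⊗ incoming = [F, F, T, F]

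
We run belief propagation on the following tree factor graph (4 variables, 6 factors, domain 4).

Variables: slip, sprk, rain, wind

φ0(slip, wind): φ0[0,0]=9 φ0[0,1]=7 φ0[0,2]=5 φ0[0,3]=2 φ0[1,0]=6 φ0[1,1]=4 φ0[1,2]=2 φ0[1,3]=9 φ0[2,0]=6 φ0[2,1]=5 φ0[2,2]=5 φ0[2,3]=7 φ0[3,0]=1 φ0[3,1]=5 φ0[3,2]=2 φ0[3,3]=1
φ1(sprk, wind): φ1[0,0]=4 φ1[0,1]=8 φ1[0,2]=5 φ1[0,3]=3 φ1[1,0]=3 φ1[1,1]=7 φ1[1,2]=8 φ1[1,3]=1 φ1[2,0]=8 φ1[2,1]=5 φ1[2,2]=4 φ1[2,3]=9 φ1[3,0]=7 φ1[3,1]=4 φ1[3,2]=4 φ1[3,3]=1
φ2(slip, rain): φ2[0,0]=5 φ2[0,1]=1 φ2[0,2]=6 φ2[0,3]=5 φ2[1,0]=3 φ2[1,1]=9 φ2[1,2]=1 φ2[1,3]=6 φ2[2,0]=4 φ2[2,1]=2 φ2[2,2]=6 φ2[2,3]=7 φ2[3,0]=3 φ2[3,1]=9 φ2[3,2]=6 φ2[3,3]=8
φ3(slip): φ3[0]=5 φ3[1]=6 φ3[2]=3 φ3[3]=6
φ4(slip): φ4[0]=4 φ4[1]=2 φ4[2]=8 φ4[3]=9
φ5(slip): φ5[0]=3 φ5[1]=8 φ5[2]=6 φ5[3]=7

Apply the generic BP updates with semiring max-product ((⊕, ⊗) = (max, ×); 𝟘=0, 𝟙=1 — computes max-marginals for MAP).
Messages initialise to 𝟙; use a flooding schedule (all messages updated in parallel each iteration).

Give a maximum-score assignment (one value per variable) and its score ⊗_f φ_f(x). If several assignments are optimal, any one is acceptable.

assignment: (slip=3, sprk=0, rain=1, wind=1); score = 136080

init: all messages = 𝟙 over 4 values
r1 m[φ0→slip] = [9, 9, 7, 5]
r1 m[φ0→wind] = [9, 7, 5, 9]
r1 m[φ1→sprk] = [8, 8, 9, 7]
r1 m[φ1→wind] = [8, 8, 8, 9]
r1 m[φ2→slip] = [6, 9, 7, 9]
r1 m[φ2→rain] = [5, 9, 6, 8]
r1 m[φ3→slip] = [5, 6, 3, 6]
r1 m[φ4→slip] = [4, 2, 8, 9]
r1 m[φ5→slip] = [3, 8, 6, 7]
r1 m[slip→φ0] = [1, 1, 1, 1]
r1 m[slip→φ2] = [1, 1, 1, 1]
r1 m[slip→φ3] = [1, 1, 1, 1]
r1 m[slip→φ4] = [1, 1, 1, 1]
r1 m[slip→φ5] = [1, 1, 1, 1]
r1 m[sprk→φ1] = [1, 1, 1, 1]
r1 m[rain→φ2] = [1, 1, 1, 1]
r1 m[wind→φ0] = [1, 1, 1, 1]
r1 m[wind→φ1] = [1, 1, 1, 1]
r2 m[φ0→slip] = [9, 9, 7, 5]
r2 m[φ0→wind] = [9, 7, 5, 9]
r2 m[φ1→sprk] = [8, 8, 9, 7]
r2 m[φ1→wind] = [8, 8, 8, 9]
r2 m[φ2→slip] = [6, 9, 7, 9]
r2 m[φ2→rain] = [5, 9, 6, 8]
r2 m[φ3→slip] = [5, 6, 3, 6]
r2 m[φ4→slip] = [4, 2, 8, 9]
r2 m[φ5→slip] = [3, 8, 6, 7]
r2 m[slip→φ0] = [360, 864, 1008, 3402]
r2 m[slip→φ2] = [540, 864, 1008, 1890]
r2 m[slip→φ3] = [648, 1296, 2352, 2835]
r2 m[slip→φ4] = [810, 3888, 882, 1890]
r2 m[slip→φ5] = [1080, 972, 1176, 2430]
r2 m[sprk→φ1] = [1, 1, 1, 1]
r2 m[rain→φ2] = [1, 1, 1, 1]
r2 m[wind→φ0] = [8, 8, 8, 9]
r2 m[wind→φ1] = [9, 7, 5, 9]
r3 m[φ0→slip] = [72, 81, 63, 40]
r3 m[φ0→wind] = [6048, 17010, 6804, 7776]
r3 m[φ1→sprk] = [56, 49, 81, 63]
r3 m[φ1→wind] = [8, 8, 8, 9]
r3 m[φ2→slip] = [6, 9, 7, 9]
r3 m[φ2→rain] = [5670, 17010, 11340, 15120]
r3 m[φ3→slip] = [5, 6, 3, 6]
r3 m[φ4→slip] = [4, 2, 8, 9]
r3 m[φ5→slip] = [3, 8, 6, 7]
r3 m[slip→φ0] = [360, 864, 1008, 3402]
r3 m[slip→φ2] = [540, 864, 1008, 1890]
r3 m[slip→φ3] = [648, 1296, 2352, 2835]
r3 m[slip→φ4] = [810, 3888, 882, 1890]
r3 m[slip→φ5] = [1080, 972, 1176, 2430]
r3 m[sprk→φ1] = [1, 1, 1, 1]
r3 m[rain→φ2] = [1, 1, 1, 1]
r3 m[wind→φ0] = [8, 8, 8, 9]
r3 m[wind→φ1] = [9, 7, 5, 9]
r4 m[φ0→slip] = [72, 81, 63, 40]
r4 m[φ0→wind] = [6048, 17010, 6804, 7776]
r4 m[φ1→sprk] = [56, 49, 81, 63]
r4 m[φ1→wind] = [8, 8, 8, 9]
r4 m[φ2→slip] = [6, 9, 7, 9]
r4 m[φ2→rain] = [5670, 17010, 11340, 15120]
r4 m[φ3→slip] = [5, 6, 3, 6]
r4 m[φ4→slip] = [4, 2, 8, 9]
r4 m[φ5→slip] = [3, 8, 6, 7]
r4 m[slip→φ0] = [360, 864, 1008, 3402]
r4 m[slip→φ2] = [4320, 7776, 9072, 15120]
r4 m[slip→φ3] = [5184, 11664, 21168, 22680]
r4 m[slip→φ4] = [6480, 34992, 7938, 15120]
r4 m[slip→φ5] = [8640, 8748, 10584, 19440]
r4 m[sprk→φ1] = [1, 1, 1, 1]
r4 m[rain→φ2] = [1, 1, 1, 1]
r4 m[wind→φ0] = [8, 8, 8, 9]
r4 m[wind→φ1] = [6048, 17010, 6804, 7776]
r5 m[φ0→slip] = [72, 81, 63, 40]
r5 m[φ0→wind] = [6048, 17010, 6804, 7776]
r5 m[φ1→sprk] = [136080, 119070, 85050, 68040]
r5 m[φ1→wind] = [8, 8, 8, 9]
r5 m[φ2→slip] = [6, 9, 7, 9]
r5 m[φ2→rain] = [45360, 136080, 90720, 120960]
r5 m[φ3→slip] = [5, 6, 3, 6]
r5 m[φ4→slip] = [4, 2, 8, 9]
r5 m[φ5→slip] = [3, 8, 6, 7]
r5 m[slip→φ0] = [360, 864, 1008, 3402]
r5 m[slip→φ2] = [4320, 7776, 9072, 15120]
r5 m[slip→φ3] = [5184, 11664, 21168, 22680]
r5 m[slip→φ4] = [6480, 34992, 7938, 15120]
r5 m[slip→φ5] = [8640, 8748, 10584, 19440]
r5 m[sprk→φ1] = [1, 1, 1, 1]
r5 m[rain→φ2] = [1, 1, 1, 1]
r5 m[wind→φ0] = [8, 8, 8, 9]
r5 m[wind→φ1] = [6048, 17010, 6804, 7776]
r6 m[φ0→slip] = [72, 81, 63, 40]
r6 m[φ0→wind] = [6048, 17010, 6804, 7776]
r6 m[φ1→sprk] = [136080, 119070, 85050, 68040]
r6 m[φ1→wind] = [8, 8, 8, 9]
r6 m[φ2→slip] = [6, 9, 7, 9]
r6 m[φ2→rain] = [45360, 136080, 90720, 120960]
r6 m[φ3→slip] = [5, 6, 3, 6]
r6 m[φ4→slip] = [4, 2, 8, 9]
r6 m[φ5→slip] = [3, 8, 6, 7]
r6 m[slip→φ0] = [360, 864, 1008, 3402]
r6 m[slip→φ2] = [4320, 7776, 9072, 15120]
r6 m[slip→φ3] = [5184, 11664, 21168, 22680]
r6 m[slip→φ4] = [6480, 34992, 7938, 15120]
r6 m[slip→φ5] = [8640, 8748, 10584, 19440]
r6 m[sprk→φ1] = [1, 1, 1, 1]
r6 m[rain→φ2] = [1, 1, 1, 1]
r6 m[wind→φ0] = [8, 8, 8, 9]
r6 m[wind→φ1] = [6048, 17010, 6804, 7776]
fixed point reached at round 6
traceback from slip: (slip=3, sprk=0, rain=1, wind=1), score=136080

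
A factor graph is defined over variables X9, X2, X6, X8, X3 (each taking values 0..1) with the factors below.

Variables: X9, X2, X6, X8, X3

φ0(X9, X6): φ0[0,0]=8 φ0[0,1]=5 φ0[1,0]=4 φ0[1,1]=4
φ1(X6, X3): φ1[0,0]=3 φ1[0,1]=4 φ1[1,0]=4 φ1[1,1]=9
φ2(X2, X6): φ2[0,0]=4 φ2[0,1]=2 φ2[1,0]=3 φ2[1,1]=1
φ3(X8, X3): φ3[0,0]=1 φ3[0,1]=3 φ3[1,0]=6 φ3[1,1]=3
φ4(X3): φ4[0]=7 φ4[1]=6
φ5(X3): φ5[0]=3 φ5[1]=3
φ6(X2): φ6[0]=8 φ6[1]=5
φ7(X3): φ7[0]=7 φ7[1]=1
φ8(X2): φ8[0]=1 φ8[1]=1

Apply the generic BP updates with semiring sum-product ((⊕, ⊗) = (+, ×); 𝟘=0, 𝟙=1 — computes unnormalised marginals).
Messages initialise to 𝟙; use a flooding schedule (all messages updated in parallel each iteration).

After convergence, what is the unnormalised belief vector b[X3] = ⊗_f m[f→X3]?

b[X3] = [2518992, 427356]

init: all messages = 𝟙 over 2 values
r1 m[φ0→X9] = [13, 8]
r1 m[φ0→X6] = [12, 9]
r1 m[φ1→X6] = [7, 13]
r1 m[φ1→X3] = [7, 13]
r1 m[φ2→X2] = [6, 4]
r1 m[φ2→X6] = [7, 3]
r1 m[φ3→X8] = [4, 9]
r1 m[φ3→X3] = [7, 6]
r1 m[φ4→X3] = [7, 6]
r1 m[φ5→X3] = [3, 3]
r1 m[φ6→X2] = [8, 5]
r1 m[φ7→X3] = [7, 1]
r1 m[φ8→X2] = [1, 1]
r1 m[X9→φ0] = [1, 1]
r1 m[X2→φ2] = [1, 1]
r1 m[X2→φ6] = [1, 1]
r1 m[X2→φ8] = [1, 1]
r1 m[X6→φ0] = [1, 1]
r1 m[X6→φ1] = [1, 1]
r1 m[X6→φ2] = [1, 1]
r1 m[X8→φ3] = [1, 1]
r1 m[X3→φ1] = [1, 1]
r1 m[X3→φ3] = [1, 1]
r1 m[X3→φ4] = [1, 1]
r1 m[X3→φ5] = [1, 1]
r1 m[X3→φ7] = [1, 1]
r2 m[φ0→X9] = [13, 8]
r2 m[φ0→X6] = [12, 9]
r2 m[φ1→X6] = [7, 13]
r2 m[φ1→X3] = [7, 13]
r2 m[φ2→X2] = [6, 4]
r2 m[φ2→X6] = [7, 3]
r2 m[φ3→X8] = [4, 9]
r2 m[φ3→X3] = [7, 6]
r2 m[φ4→X3] = [7, 6]
r2 m[φ5→X3] = [3, 3]
r2 m[φ6→X2] = [8, 5]
r2 m[φ7→X3] = [7, 1]
r2 m[φ8→X2] = [1, 1]
r2 m[X9→φ0] = [1, 1]
r2 m[X2→φ2] = [8, 5]
r2 m[X2→φ6] = [6, 4]
r2 m[X2→φ8] = [48, 20]
r2 m[X6→φ0] = [49, 39]
r2 m[X6→φ1] = [84, 27]
r2 m[X6→φ2] = [84, 117]
r2 m[X8→φ3] = [1, 1]
r2 m[X3→φ1] = [1029, 108]
r2 m[X3→φ3] = [1029, 234]
r2 m[X3→φ4] = [1029, 234]
r2 m[X3→φ5] = [2401, 468]
r2 m[X3→φ7] = [1029, 1404]
r3 m[φ0→X9] = [587, 352]
r3 m[φ0→X6] = [12, 9]
r3 m[φ1→X6] = [3519, 5088]
r3 m[φ1→X3] = [360, 579]
r3 m[φ2→X2] = [570, 369]
r3 m[φ2→X6] = [47, 21]
r3 m[φ3→X8] = [1731, 6876]
r3 m[φ3→X3] = [7, 6]
r3 m[φ4→X3] = [7, 6]
r3 m[φ5→X3] = [3, 3]
r3 m[φ6→X2] = [8, 5]
r3 m[φ7→X3] = [7, 1]
r3 m[φ8→X2] = [1, 1]
r3 m[X9→φ0] = [1, 1]
r3 m[X2→φ2] = [8, 5]
r3 m[X2→φ6] = [6, 4]
r3 m[X2→φ8] = [48, 20]
r3 m[X6→φ0] = [49, 39]
r3 m[X6→φ1] = [84, 27]
r3 m[X6→φ2] = [84, 117]
r3 m[X8→φ3] = [1, 1]
r3 m[X3→φ1] = [1029, 108]
r3 m[X3→φ3] = [1029, 234]
r3 m[X3→φ4] = [1029, 234]
r3 m[X3→φ5] = [2401, 468]
r3 m[X3→φ7] = [1029, 1404]
r4 m[φ0→X9] = [587, 352]
r4 m[φ0→X6] = [12, 9]
r4 m[φ1→X6] = [3519, 5088]
r4 m[φ1→X3] = [360, 579]
r4 m[φ2→X2] = [570, 369]
r4 m[φ2→X6] = [47, 21]
r4 m[φ3→X8] = [1731, 6876]
r4 m[φ3→X3] = [7, 6]
r4 m[φ4→X3] = [7, 6]
r4 m[φ5→X3] = [3, 3]
r4 m[φ6→X2] = [8, 5]
r4 m[φ7→X3] = [7, 1]
r4 m[φ8→X2] = [1, 1]
r4 m[X9→φ0] = [1, 1]
r4 m[X2→φ2] = [8, 5]
r4 m[X2→φ6] = [570, 369]
r4 m[X2→φ8] = [4560, 1845]
r4 m[X6→φ0] = [165393, 106848]
r4 m[X6→φ1] = [564, 189]
r4 m[X6→φ2] = [42228, 45792]
r4 m[X8→φ3] = [1, 1]
r4 m[X3→φ1] = [1029, 108]
r4 m[X3→φ3] = [52920, 10422]
r4 m[X3→φ4] = [52920, 10422]
r4 m[X3→φ5] = [123480, 20844]
r4 m[X3→φ7] = [52920, 62532]
r5 m[φ0→X9] = [1857384, 1088964]
r5 m[φ0→X6] = [12, 9]
r5 m[φ1→X6] = [3519, 5088]
r5 m[φ1→X3] = [2448, 3957]
r5 m[φ2→X2] = [260496, 172476]
r5 m[φ2→X6] = [47, 21]
r5 m[φ3→X8] = [84186, 348786]
r5 m[φ3→X3] = [7, 6]
r5 m[φ4→X3] = [7, 6]
r5 m[φ5→X3] = [3, 3]
r5 m[φ6→X2] = [8, 5]
r5 m[φ7→X3] = [7, 1]
r5 m[φ8→X2] = [1, 1]
r5 m[X9→φ0] = [1, 1]
r5 m[X2→φ2] = [8, 5]
r5 m[X2→φ6] = [570, 369]
r5 m[X2→φ8] = [4560, 1845]
r5 m[X6→φ0] = [165393, 106848]
r5 m[X6→φ1] = [564, 189]
r5 m[X6→φ2] = [42228, 45792]
r5 m[X8→φ3] = [1, 1]
r5 m[X3→φ1] = [1029, 108]
r5 m[X3→φ3] = [52920, 10422]
r5 m[X3→φ4] = [52920, 10422]
r5 m[X3→φ5] = [123480, 20844]
r5 m[X3→φ7] = [52920, 62532]
r6 m[φ0→X9] = [1857384, 1088964]
r6 m[φ0→X6] = [12, 9]
r6 m[φ1→X6] = [3519, 5088]
r6 m[φ1→X3] = [2448, 3957]
r6 m[φ2→X2] = [260496, 172476]
r6 m[φ2→X6] = [47, 21]
r6 m[φ3→X8] = [84186, 348786]
r6 m[φ3→X3] = [7, 6]
r6 m[φ4→X3] = [7, 6]
r6 m[φ5→X3] = [3, 3]
r6 m[φ6→X2] = [8, 5]
r6 m[φ7→X3] = [7, 1]
r6 m[φ8→X2] = [1, 1]
r6 m[X9→φ0] = [1, 1]
r6 m[X2→φ2] = [8, 5]
r6 m[X2→φ6] = [260496, 172476]
r6 m[X2→φ8] = [2083968, 862380]
r6 m[X6→φ0] = [165393, 106848]
r6 m[X6→φ1] = [564, 189]
r6 m[X6→φ2] = [42228, 45792]
r6 m[X8→φ3] = [1, 1]
r6 m[X3→φ1] = [1029, 108]
r6 m[X3→φ3] = [359856, 71226]
r6 m[X3→φ4] = [359856, 71226]
r6 m[X3→φ5] = [839664, 142452]
r6 m[X3→φ7] = [359856, 427356]
r7 m[φ0→X9] = [1857384, 1088964]
r7 m[φ0→X6] = [12, 9]
r7 m[φ1→X6] = [3519, 5088]
r7 m[φ1→X3] = [2448, 3957]
r7 m[φ2→X2] = [260496, 172476]
r7 m[φ2→X6] = [47, 21]
r7 m[φ3→X8] = [573534, 2372814]
r7 m[φ3→X3] = [7, 6]
r7 m[φ4→X3] = [7, 6]
r7 m[φ5→X3] = [3, 3]
r7 m[φ6→X2] = [8, 5]
r7 m[φ7→X3] = [7, 1]
r7 m[φ8→X2] = [1, 1]
r7 m[X9→φ0] = [1, 1]
r7 m[X2→φ2] = [8, 5]
r7 m[X2→φ6] = [260496, 172476]
r7 m[X2→φ8] = [2083968, 862380]
r7 m[X6→φ0] = [165393, 106848]
r7 m[X6→φ1] = [564, 189]
r7 m[X6→φ2] = [42228, 45792]
r7 m[X8→φ3] = [1, 1]
r7 m[X3→φ1] = [1029, 108]
r7 m[X3→φ3] = [359856, 71226]
r7 m[X3→φ4] = [359856, 71226]
r7 m[X3→φ5] = [839664, 142452]
r7 m[X3→φ7] = [359856, 427356]
r8 m[φ0→X9] = [1857384, 1088964]
r8 m[φ0→X6] = [12, 9]
r8 m[φ1→X6] = [3519, 5088]
r8 m[φ1→X3] = [2448, 3957]
r8 m[φ2→X2] = [260496, 172476]
r8 m[φ2→X6] = [47, 21]
r8 m[φ3→X8] = [573534, 2372814]
r8 m[φ3→X3] = [7, 6]
r8 m[φ4→X3] = [7, 6]
r8 m[φ5→X3] = [3, 3]
r8 m[φ6→X2] = [8, 5]
r8 m[φ7→X3] = [7, 1]
r8 m[φ8→X2] = [1, 1]
r8 m[X9→φ0] = [1, 1]
r8 m[X2→φ2] = [8, 5]
r8 m[X2→φ6] = [260496, 172476]
r8 m[X2→φ8] = [2083968, 862380]
r8 m[X6→φ0] = [165393, 106848]
r8 m[X6→φ1] = [564, 189]
r8 m[X6→φ2] = [42228, 45792]
r8 m[X8→φ3] = [1, 1]
r8 m[X3→φ1] = [1029, 108]
r8 m[X3→φ3] = [359856, 71226]
r8 m[X3→φ4] = [359856, 71226]
r8 m[X3→φ5] = [839664, 142452]
r8 m[X3→φ7] = [359856, 427356]
fixed point reached at round 8
b[X3] = ⊗ incoming = [2518992, 427356]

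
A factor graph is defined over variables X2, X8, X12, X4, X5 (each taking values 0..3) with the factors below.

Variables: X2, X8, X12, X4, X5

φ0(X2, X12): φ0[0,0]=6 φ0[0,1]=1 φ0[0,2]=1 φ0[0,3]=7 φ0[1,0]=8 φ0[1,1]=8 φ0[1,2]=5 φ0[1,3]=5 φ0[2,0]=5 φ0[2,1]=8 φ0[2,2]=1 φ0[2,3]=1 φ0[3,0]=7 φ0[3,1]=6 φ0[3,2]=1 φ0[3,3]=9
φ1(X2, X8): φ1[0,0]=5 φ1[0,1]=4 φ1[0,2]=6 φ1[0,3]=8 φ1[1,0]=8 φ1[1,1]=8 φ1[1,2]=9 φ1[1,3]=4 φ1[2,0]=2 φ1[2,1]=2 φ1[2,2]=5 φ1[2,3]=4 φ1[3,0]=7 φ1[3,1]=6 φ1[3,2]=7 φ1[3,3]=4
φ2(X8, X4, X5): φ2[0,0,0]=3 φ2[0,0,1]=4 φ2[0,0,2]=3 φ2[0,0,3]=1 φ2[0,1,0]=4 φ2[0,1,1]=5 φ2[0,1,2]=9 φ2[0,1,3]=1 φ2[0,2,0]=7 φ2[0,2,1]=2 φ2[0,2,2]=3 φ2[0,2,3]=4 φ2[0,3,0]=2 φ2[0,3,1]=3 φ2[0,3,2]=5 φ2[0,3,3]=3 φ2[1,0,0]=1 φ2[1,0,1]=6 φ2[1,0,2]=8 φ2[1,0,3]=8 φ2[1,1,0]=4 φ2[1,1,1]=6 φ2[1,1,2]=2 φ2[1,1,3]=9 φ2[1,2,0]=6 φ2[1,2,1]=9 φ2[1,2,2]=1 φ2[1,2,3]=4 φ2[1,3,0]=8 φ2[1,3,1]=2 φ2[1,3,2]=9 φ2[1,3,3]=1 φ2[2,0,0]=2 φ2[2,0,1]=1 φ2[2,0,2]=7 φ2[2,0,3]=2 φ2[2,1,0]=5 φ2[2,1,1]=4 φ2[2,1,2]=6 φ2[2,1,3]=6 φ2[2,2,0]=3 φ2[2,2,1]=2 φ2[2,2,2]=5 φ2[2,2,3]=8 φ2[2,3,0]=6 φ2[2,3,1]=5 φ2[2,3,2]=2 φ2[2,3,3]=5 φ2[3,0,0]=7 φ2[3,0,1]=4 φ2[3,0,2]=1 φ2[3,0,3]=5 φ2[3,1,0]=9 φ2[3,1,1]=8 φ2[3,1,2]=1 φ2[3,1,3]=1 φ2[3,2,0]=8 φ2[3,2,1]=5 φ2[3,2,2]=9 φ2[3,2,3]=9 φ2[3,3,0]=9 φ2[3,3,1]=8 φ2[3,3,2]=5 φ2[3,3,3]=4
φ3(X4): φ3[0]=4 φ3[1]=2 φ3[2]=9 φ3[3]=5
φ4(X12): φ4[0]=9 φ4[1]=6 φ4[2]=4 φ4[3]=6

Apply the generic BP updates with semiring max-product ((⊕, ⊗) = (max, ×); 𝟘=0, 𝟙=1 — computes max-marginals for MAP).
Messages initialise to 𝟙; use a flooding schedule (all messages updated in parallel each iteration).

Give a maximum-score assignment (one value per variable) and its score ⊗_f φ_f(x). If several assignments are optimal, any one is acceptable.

init: all messages = 𝟙 over 4 values
r1 m[φ0→X2] = [7, 8, 8, 9]
r1 m[φ0→X12] = [8, 8, 5, 9]
r1 m[φ1→X2] = [8, 9, 5, 7]
r1 m[φ1→X8] = [8, 8, 9, 8]
r1 m[φ2→X8] = [9, 9, 8, 9]
r1 m[φ2→X4] = [8, 9, 9, 9]
r1 m[φ2→X5] = [9, 9, 9, 9]
r1 m[φ3→X4] = [4, 2, 9, 5]
r1 m[φ4→X12] = [9, 6, 4, 6]
r1 m[X2→φ0] = [1, 1, 1, 1]
r1 m[X2→φ1] = [1, 1, 1, 1]
r1 m[X8→φ1] = [1, 1, 1, 1]
r1 m[X8→φ2] = [1, 1, 1, 1]
r1 m[X12→φ0] = [1, 1, 1, 1]
r1 m[X12→φ4] = [1, 1, 1, 1]
r1 m[X4→φ2] = [1, 1, 1, 1]
r1 m[X4→φ3] = [1, 1, 1, 1]
r1 m[X5→φ2] = [1, 1, 1, 1]
r2 m[φ0→X2] = [7, 8, 8, 9]
r2 m[φ0→X12] = [8, 8, 5, 9]
r2 m[φ1→X2] = [8, 9, 5, 7]
r2 m[φ1→X8] = [8, 8, 9, 8]
r2 m[φ2→X8] = [9, 9, 8, 9]
r2 m[φ2→X4] = [8, 9, 9, 9]
r2 m[φ2→X5] = [9, 9, 9, 9]
r2 m[φ3→X4] = [4, 2, 9, 5]
r2 m[φ4→X12] = [9, 6, 4, 6]
r2 m[X2→φ0] = [8, 9, 5, 7]
r2 m[X2→φ1] = [7, 8, 8, 9]
r2 m[X8→φ1] = [9, 9, 8, 9]
r2 m[X8→φ2] = [8, 8, 9, 8]
r2 m[X12→φ0] = [9, 6, 4, 6]
r2 m[X12→φ4] = [8, 8, 5, 9]
r2 m[X4→φ2] = [4, 2, 9, 5]
r2 m[X4→φ3] = [8, 9, 9, 9]
r2 m[X5→φ2] = [1, 1, 1, 1]
r3 m[φ0→X2] = [54, 72, 48, 63]
r3 m[φ0→X12] = [72, 72, 45, 63]
r3 m[φ1→X2] = [72, 72, 40, 63]
r3 m[φ1→X8] = [64, 64, 72, 56]
r3 m[φ2→X8] = [63, 81, 72, 81]
r3 m[φ2→X4] = [64, 72, 72, 72]
r3 m[φ2→X5] = [576, 648, 648, 648]
r3 m[φ3→X4] = [4, 2, 9, 5]
r3 m[φ4→X12] = [9, 6, 4, 6]
r3 m[X2→φ0] = [8, 9, 5, 7]
r3 m[X2→φ1] = [7, 8, 8, 9]
r3 m[X8→φ1] = [9, 9, 8, 9]
r3 m[X8→φ2] = [8, 8, 9, 8]
r3 m[X12→φ0] = [9, 6, 4, 6]
r3 m[X12→φ4] = [8, 8, 5, 9]
r3 m[X4→φ2] = [4, 2, 9, 5]
r3 m[X4→φ3] = [8, 9, 9, 9]
r3 m[X5→φ2] = [1, 1, 1, 1]
r4 m[φ0→X2] = [54, 72, 48, 63]
r4 m[φ0→X12] = [72, 72, 45, 63]
r4 m[φ1→X2] = [72, 72, 40, 63]
r4 m[φ1→X8] = [64, 64, 72, 56]
r4 m[φ2→X8] = [63, 81, 72, 81]
r4 m[φ2→X4] = [64, 72, 72, 72]
r4 m[φ2→X5] = [576, 648, 648, 648]
r4 m[φ3→X4] = [4, 2, 9, 5]
r4 m[φ4→X12] = [9, 6, 4, 6]
r4 m[X2→φ0] = [72, 72, 40, 63]
r4 m[X2→φ1] = [54, 72, 48, 63]
r4 m[X8→φ1] = [63, 81, 72, 81]
r4 m[X8→φ2] = [64, 64, 72, 56]
r4 m[X12→φ0] = [9, 6, 4, 6]
r4 m[X12→φ4] = [72, 72, 45, 63]
r4 m[X4→φ2] = [4, 2, 9, 5]
r4 m[X4→φ3] = [64, 72, 72, 72]
r4 m[X5→φ2] = [1, 1, 1, 1]
r5 m[φ0→X2] = [54, 72, 48, 63]
r5 m[φ0→X12] = [576, 576, 360, 567]
r5 m[φ1→X2] = [648, 648, 360, 504]
r5 m[φ1→X8] = [576, 576, 648, 432]
r5 m[φ2→X8] = [63, 81, 72, 81]
r5 m[φ2→X4] = [512, 576, 576, 576]
r5 m[φ2→X5] = [4032, 5184, 4536, 5184]
r5 m[φ3→X4] = [4, 2, 9, 5]
r5 m[φ4→X12] = [9, 6, 4, 6]
r5 m[X2→φ0] = [72, 72, 40, 63]
r5 m[X2→φ1] = [54, 72, 48, 63]
r5 m[X8→φ1] = [63, 81, 72, 81]
r5 m[X8→φ2] = [64, 64, 72, 56]
r5 m[X12→φ0] = [9, 6, 4, 6]
r5 m[X12→φ4] = [72, 72, 45, 63]
r5 m[X4→φ2] = [4, 2, 9, 5]
r5 m[X4→φ3] = [64, 72, 72, 72]
r5 m[X5→φ2] = [1, 1, 1, 1]
r6 m[φ0→X2] = [54, 72, 48, 63]
r6 m[φ0→X12] = [576, 576, 360, 567]
r6 m[φ1→X2] = [648, 648, 360, 504]
r6 m[φ1→X8] = [576, 576, 648, 432]
r6 m[φ2→X8] = [63, 81, 72, 81]
r6 m[φ2→X4] = [512, 576, 576, 576]
r6 m[φ2→X5] = [4032, 5184, 4536, 5184]
r6 m[φ3→X4] = [4, 2, 9, 5]
r6 m[φ4→X12] = [9, 6, 4, 6]
r6 m[X2→φ0] = [648, 648, 360, 504]
r6 m[X2→φ1] = [54, 72, 48, 63]
r6 m[X8→φ1] = [63, 81, 72, 81]
r6 m[X8→φ2] = [576, 576, 648, 432]
r6 m[X12→φ0] = [9, 6, 4, 6]
r6 m[X12→φ4] = [576, 576, 360, 567]
r6 m[X4→φ2] = [4, 2, 9, 5]
r6 m[X4→φ3] = [512, 576, 576, 576]
r6 m[X5→φ2] = [1, 1, 1, 1]
r7 m[φ0→X2] = [54, 72, 48, 63]
r7 m[φ0→X12] = [5184, 5184, 3240, 4536]
r7 m[φ1→X2] = [648, 648, 360, 504]
r7 m[φ1→X8] = [576, 576, 648, 432]
r7 m[φ2→X8] = [63, 81, 72, 81]
r7 m[φ2→X4] = [4608, 5184, 5184, 5184]
r7 m[φ2→X5] = [36288, 46656, 34992, 46656]
r7 m[φ3→X4] = [4, 2, 9, 5]
r7 m[φ4→X12] = [9, 6, 4, 6]
r7 m[X2→φ0] = [648, 648, 360, 504]
r7 m[X2→φ1] = [54, 72, 48, 63]
r7 m[X8→φ1] = [63, 81, 72, 81]
r7 m[X8→φ2] = [576, 576, 648, 432]
r7 m[X12→φ0] = [9, 6, 4, 6]
r7 m[X12→φ4] = [576, 576, 360, 567]
r7 m[X4→φ2] = [4, 2, 9, 5]
r7 m[X4→φ3] = [512, 576, 576, 576]
r7 m[X5→φ2] = [1, 1, 1, 1]
r8 m[φ0→X2] = [54, 72, 48, 63]
r8 m[φ0→X12] = [5184, 5184, 3240, 4536]
r8 m[φ1→X2] = [648, 648, 360, 504]
r8 m[φ1→X8] = [576, 576, 648, 432]
r8 m[φ2→X8] = [63, 81, 72, 81]
r8 m[φ2→X4] = [4608, 5184, 5184, 5184]
r8 m[φ2→X5] = [36288, 46656, 34992, 46656]
r8 m[φ3→X4] = [4, 2, 9, 5]
r8 m[φ4→X12] = [9, 6, 4, 6]
r8 m[X2→φ0] = [648, 648, 360, 504]
r8 m[X2→φ1] = [54, 72, 48, 63]
r8 m[X8→φ1] = [63, 81, 72, 81]
r8 m[X8→φ2] = [576, 576, 648, 432]
r8 m[X12→φ0] = [9, 6, 4, 6]
r8 m[X12→φ4] = [5184, 5184, 3240, 4536]
r8 m[X4→φ2] = [4, 2, 9, 5]
r8 m[X4→φ3] = [4608, 5184, 5184, 5184]
r8 m[X5→φ2] = [1, 1, 1, 1]
r9 m[φ0→X2] = [54, 72, 48, 63]
r9 m[φ0→X12] = [5184, 5184, 3240, 4536]
r9 m[φ1→X2] = [648, 648, 360, 504]
r9 m[φ1→X8] = [576, 576, 648, 432]
r9 m[φ2→X8] = [63, 81, 72, 81]
r9 m[φ2→X4] = [4608, 5184, 5184, 5184]
r9 m[φ2→X5] = [36288, 46656, 34992, 46656]
r9 m[φ3→X4] = [4, 2, 9, 5]
r9 m[φ4→X12] = [9, 6, 4, 6]
r9 m[X2→φ0] = [648, 648, 360, 504]
r9 m[X2→φ1] = [54, 72, 48, 63]
r9 m[X8→φ1] = [63, 81, 72, 81]
r9 m[X8→φ2] = [576, 576, 648, 432]
r9 m[X12→φ0] = [9, 6, 4, 6]
r9 m[X12→φ4] = [5184, 5184, 3240, 4536]
r9 m[X4→φ2] = [4, 2, 9, 5]
r9 m[X4→φ3] = [4608, 5184, 5184, 5184]
r9 m[X5→φ2] = [1, 1, 1, 1]
fixed point reached at round 9
traceback from X2: (X2=1, X8=1, X12=0, X4=2, X5=1), score=46656

assignment: (X2=1, X8=1, X12=0, X4=2, X5=1); score = 46656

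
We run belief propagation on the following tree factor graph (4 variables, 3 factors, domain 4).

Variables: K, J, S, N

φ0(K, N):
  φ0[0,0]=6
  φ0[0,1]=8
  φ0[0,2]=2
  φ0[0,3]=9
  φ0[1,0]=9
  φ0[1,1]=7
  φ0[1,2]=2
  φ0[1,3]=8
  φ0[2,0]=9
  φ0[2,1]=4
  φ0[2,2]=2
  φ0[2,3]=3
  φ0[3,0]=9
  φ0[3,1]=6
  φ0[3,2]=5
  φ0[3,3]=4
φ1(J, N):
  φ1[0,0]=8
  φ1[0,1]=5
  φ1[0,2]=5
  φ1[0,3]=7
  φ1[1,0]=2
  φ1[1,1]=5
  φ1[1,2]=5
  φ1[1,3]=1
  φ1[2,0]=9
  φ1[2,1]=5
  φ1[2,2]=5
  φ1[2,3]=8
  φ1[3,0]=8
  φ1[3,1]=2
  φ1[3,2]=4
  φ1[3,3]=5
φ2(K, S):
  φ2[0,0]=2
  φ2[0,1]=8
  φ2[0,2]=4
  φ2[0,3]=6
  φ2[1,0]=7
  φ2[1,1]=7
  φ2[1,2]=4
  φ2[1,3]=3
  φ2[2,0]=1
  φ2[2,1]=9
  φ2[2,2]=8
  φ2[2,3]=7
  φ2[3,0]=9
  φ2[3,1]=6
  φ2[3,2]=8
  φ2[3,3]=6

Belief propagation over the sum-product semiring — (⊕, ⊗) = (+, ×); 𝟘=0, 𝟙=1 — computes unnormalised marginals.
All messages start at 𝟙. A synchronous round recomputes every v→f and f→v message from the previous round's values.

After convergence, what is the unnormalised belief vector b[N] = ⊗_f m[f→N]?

init: all messages = 𝟙 over 4 values
r1 m[φ0→K] = [25, 26, 18, 24]
r1 m[φ0→N] = [33, 25, 11, 24]
r1 m[φ1→J] = [25, 13, 27, 19]
r1 m[φ1→N] = [27, 17, 19, 21]
r1 m[φ2→K] = [20, 21, 25, 29]
r1 m[φ2→S] = [19, 30, 24, 22]
r1 m[K→φ0] = [1, 1, 1, 1]
r1 m[K→φ2] = [1, 1, 1, 1]
r1 m[J→φ1] = [1, 1, 1, 1]
r1 m[S→φ2] = [1, 1, 1, 1]
r1 m[N→φ0] = [1, 1, 1, 1]
r1 m[N→φ1] = [1, 1, 1, 1]
r2 m[φ0→K] = [25, 26, 18, 24]
r2 m[φ0→N] = [33, 25, 11, 24]
r2 m[φ1→J] = [25, 13, 27, 19]
r2 m[φ1→N] = [27, 17, 19, 21]
r2 m[φ2→K] = [20, 21, 25, 29]
r2 m[φ2→S] = [19, 30, 24, 22]
r2 m[K→φ0] = [20, 21, 25, 29]
r2 m[K→φ2] = [25, 26, 18, 24]
r2 m[J→φ1] = [1, 1, 1, 1]
r2 m[S→φ2] = [1, 1, 1, 1]
r2 m[N→φ0] = [27, 17, 19, 21]
r2 m[N→φ1] = [33, 25, 11, 24]
r3 m[φ0→K] = [525, 568, 412, 524]
r3 m[φ0→N] = [795, 581, 277, 539]
r3 m[φ1→J] = [612, 270, 669, 478]
r3 m[φ1→N] = [27, 17, 19, 21]
r3 m[φ2→K] = [20, 21, 25, 29]
r3 m[φ2→S] = [466, 688, 540, 498]
r3 m[K→φ0] = [20, 21, 25, 29]
r3 m[K→φ2] = [25, 26, 18, 24]
r3 m[J→φ1] = [1, 1, 1, 1]
r3 m[S→φ2] = [1, 1, 1, 1]
r3 m[N→φ0] = [27, 17, 19, 21]
r3 m[N→φ1] = [33, 25, 11, 24]
r4 m[φ0→K] = [525, 568, 412, 524]
r4 m[φ0→N] = [795, 581, 277, 539]
r4 m[φ1→J] = [612, 270, 669, 478]
r4 m[φ1→N] = [27, 17, 19, 21]
r4 m[φ2→K] = [20, 21, 25, 29]
r4 m[φ2→S] = [466, 688, 540, 498]
r4 m[K→φ0] = [20, 21, 25, 29]
r4 m[K→φ2] = [525, 568, 412, 524]
r4 m[J→φ1] = [1, 1, 1, 1]
r4 m[S→φ2] = [1, 1, 1, 1]
r4 m[N→φ0] = [27, 17, 19, 21]
r4 m[N→φ1] = [795, 581, 277, 539]
r5 m[φ0→K] = [525, 568, 412, 524]
r5 m[φ0→N] = [795, 581, 277, 539]
r5 m[φ1→J] = [14423, 6419, 15757, 11325]
r5 m[φ1→N] = [27, 17, 19, 21]
r5 m[φ2→K] = [20, 21, 25, 29]
r5 m[φ2→S] = [10154, 15028, 11860, 10882]
r5 m[K→φ0] = [20, 21, 25, 29]
r5 m[K→φ2] = [525, 568, 412, 524]
r5 m[J→φ1] = [1, 1, 1, 1]
r5 m[S→φ2] = [1, 1, 1, 1]
r5 m[N→φ0] = [27, 17, 19, 21]
r5 m[N→φ1] = [795, 581, 277, 539]
r6 m[φ0→K] = [525, 568, 412, 524]
r6 m[φ0→N] = [795, 581, 277, 539]
r6 m[φ1→J] = [14423, 6419, 15757, 11325]
r6 m[φ1→N] = [27, 17, 19, 21]
r6 m[φ2→K] = [20, 21, 25, 29]
r6 m[φ2→S] = [10154, 15028, 11860, 10882]
r6 m[K→φ0] = [20, 21, 25, 29]
r6 m[K→φ2] = [525, 568, 412, 524]
r6 m[J→φ1] = [1, 1, 1, 1]
r6 m[S→φ2] = [1, 1, 1, 1]
r6 m[N→φ0] = [27, 17, 19, 21]
r6 m[N→φ1] = [795, 581, 277, 539]
fixed point reached at round 6
b[N] = ⊗ incoming = [21465, 9877, 5263, 11319]

b[N] = [21465, 9877, 5263, 11319]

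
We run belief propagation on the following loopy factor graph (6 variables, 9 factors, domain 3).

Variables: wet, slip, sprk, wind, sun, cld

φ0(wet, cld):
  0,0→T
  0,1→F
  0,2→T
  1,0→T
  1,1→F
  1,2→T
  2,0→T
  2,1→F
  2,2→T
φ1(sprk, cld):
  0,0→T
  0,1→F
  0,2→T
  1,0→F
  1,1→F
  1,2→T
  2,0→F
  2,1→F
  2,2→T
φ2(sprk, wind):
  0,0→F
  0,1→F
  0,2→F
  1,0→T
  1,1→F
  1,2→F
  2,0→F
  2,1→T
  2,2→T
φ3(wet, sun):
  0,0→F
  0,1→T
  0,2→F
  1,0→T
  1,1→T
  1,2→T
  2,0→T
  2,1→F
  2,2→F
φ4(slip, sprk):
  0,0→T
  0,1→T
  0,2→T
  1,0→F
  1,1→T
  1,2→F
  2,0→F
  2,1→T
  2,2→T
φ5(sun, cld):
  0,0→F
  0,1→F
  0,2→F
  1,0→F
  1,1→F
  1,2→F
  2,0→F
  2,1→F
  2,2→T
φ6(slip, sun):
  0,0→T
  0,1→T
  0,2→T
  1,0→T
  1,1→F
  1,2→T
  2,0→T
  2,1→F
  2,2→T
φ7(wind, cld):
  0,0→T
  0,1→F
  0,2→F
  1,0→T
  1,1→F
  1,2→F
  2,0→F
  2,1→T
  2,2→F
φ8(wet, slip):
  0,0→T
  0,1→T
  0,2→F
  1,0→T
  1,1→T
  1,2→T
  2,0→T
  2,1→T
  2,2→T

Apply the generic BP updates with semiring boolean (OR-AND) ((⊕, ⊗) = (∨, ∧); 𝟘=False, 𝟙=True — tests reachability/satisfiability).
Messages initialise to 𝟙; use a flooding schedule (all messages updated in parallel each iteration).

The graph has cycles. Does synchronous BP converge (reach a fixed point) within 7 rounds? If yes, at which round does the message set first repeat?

NOT CONVERGED within 7 rounds

init: all messages = 𝟙 over 3 values
r1 m[φ0→wet] = [T, T, T]
r1 m[φ0→cld] = [T, F, T]
r1 m[φ1→sprk] = [T, T, T]
r1 m[φ1→cld] = [T, F, T]
r1 m[φ2→sprk] = [F, T, T]
r1 m[φ2→wind] = [T, T, T]
r1 m[φ3→wet] = [T, T, T]
r1 m[φ3→sun] = [T, T, T]
r1 m[φ4→slip] = [T, T, T]
r1 m[φ4→sprk] = [T, T, T]
r1 m[φ5→sun] = [F, F, T]
r1 m[φ5→cld] = [F, F, T]
r1 m[φ6→slip] = [T, T, T]
r1 m[φ6→sun] = [T, T, T]
r1 m[φ7→wind] = [T, T, T]
r1 m[φ7→cld] = [T, T, F]
r1 m[φ8→wet] = [T, T, T]
r1 m[φ8→slip] = [T, T, T]
r1 m[wet→φ0] = [T, T, T]
r1 m[wet→φ3] = [T, T, T]
r1 m[wet→φ8] = [T, T, T]
r1 m[slip→φ4] = [T, T, T]
r1 m[slip→φ6] = [T, T, T]
r1 m[slip→φ8] = [T, T, T]
r1 m[sprk→φ1] = [T, T, T]
r1 m[sprk→φ2] = [T, T, T]
r1 m[sprk→φ4] = [T, T, T]
r1 m[wind→φ2] = [T, T, T]
r1 m[wind→φ7] = [T, T, T]
r1 m[sun→φ3] = [T, T, T]
r1 m[sun→φ5] = [T, T, T]
r1 m[sun→φ6] = [T, T, T]
r1 m[cld→φ0] = [T, T, T]
r1 m[cld→φ1] = [T, T, T]
r1 m[cld→φ5] = [T, T, T]
r1 m[cld→φ7] = [T, T, T]
r2 m[φ0→wet] = [T, T, T]
r2 m[φ0→cld] = [T, F, T]
r2 m[φ1→sprk] = [T, T, T]
r2 m[φ1→cld] = [T, F, T]
r2 m[φ2→sprk] = [F, T, T]
r2 m[φ2→wind] = [T, T, T]
r2 m[φ3→wet] = [T, T, T]
r2 m[φ3→sun] = [T, T, T]
r2 m[φ4→slip] = [T, T, T]
r2 m[φ4→sprk] = [T, T, T]
r2 m[φ5→sun] = [F, F, T]
r2 m[φ5→cld] = [F, F, T]
r2 m[φ6→slip] = [T, T, T]
r2 m[φ6→sun] = [T, T, T]
r2 m[φ7→wind] = [T, T, T]
r2 m[φ7→cld] = [T, T, F]
r2 m[φ8→wet] = [T, T, T]
r2 m[φ8→slip] = [T, T, T]
r2 m[wet→φ0] = [T, T, T]
r2 m[wet→φ3] = [T, T, T]
r2 m[wet→φ8] = [T, T, T]
r2 m[slip→φ4] = [T, T, T]
r2 m[slip→φ6] = [T, T, T]
r2 m[slip→φ8] = [T, T, T]
r2 m[sprk→φ1] = [F, T, T]
r2 m[sprk→φ2] = [T, T, T]
r2 m[sprk→φ4] = [F, T, T]
r2 m[wind→φ2] = [T, T, T]
r2 m[wind→φ7] = [T, T, T]
r2 m[sun→φ3] = [F, F, T]
r2 m[sun→φ5] = [T, T, T]
r2 m[sun→φ6] = [F, F, T]
r2 m[cld→φ0] = [F, F, F]
r2 m[cld→φ1] = [F, F, F]
r2 m[cld→φ5] = [T, F, F]
r2 m[cld→φ7] = [F, F, T]
r3 m[φ0→wet] = [F, F, F]
r3 m[φ0→cld] = [T, F, T]
r3 m[φ1→sprk] = [F, F, F]
r3 m[φ1→cld] = [F, F, T]
r3 m[φ2→sprk] = [F, T, T]
r3 m[φ2→wind] = [T, T, T]
r3 m[φ3→wet] = [F, T, F]
r3 m[φ3→sun] = [T, T, T]
r3 m[φ4→slip] = [T, T, T]
r3 m[φ4→sprk] = [T, T, T]
r3 m[φ5→sun] = [F, F, F]
r3 m[φ5→cld] = [F, F, T]
r3 m[φ6→slip] = [T, T, T]
r3 m[φ6→sun] = [T, T, T]
r3 m[φ7→wind] = [F, F, F]
r3 m[φ7→cld] = [T, T, F]
r3 m[φ8→wet] = [T, T, T]
r3 m[φ8→slip] = [T, T, T]
r3 m[wet→φ0] = [T, T, T]
r3 m[wet→φ3] = [T, T, T]
r3 m[wet→φ8] = [T, T, T]
r3 m[slip→φ4] = [T, T, T]
r3 m[slip→φ6] = [T, T, T]
r3 m[slip→φ8] = [T, T, T]
r3 m[sprk→φ1] = [F, T, T]
r3 m[sprk→φ2] = [T, T, T]
r3 m[sprk→φ4] = [F, T, T]
r3 m[wind→φ2] = [T, T, T]
r3 m[wind→φ7] = [T, T, T]
r3 m[sun→φ3] = [F, F, T]
r3 m[sun→φ5] = [T, T, T]
r3 m[sun→φ6] = [F, F, T]
r3 m[cld→φ0] = [F, F, F]
r3 m[cld→φ1] = [F, F, F]
r3 m[cld→φ5] = [T, F, F]
r3 m[cld→φ7] = [F, F, T]
r4 m[φ0→wet] = [F, F, F]
r4 m[φ0→cld] = [T, F, T]
r4 m[φ1→sprk] = [F, F, F]
r4 m[φ1→cld] = [F, F, T]
r4 m[φ2→sprk] = [F, T, T]
r4 m[φ2→wind] = [T, T, T]
r4 m[φ3→wet] = [F, T, F]
r4 m[φ3→sun] = [T, T, T]
r4 m[φ4→slip] = [T, T, T]
r4 m[φ4→sprk] = [T, T, T]
r4 m[φ5→sun] = [F, F, F]
r4 m[φ5→cld] = [F, F, T]
r4 m[φ6→slip] = [T, T, T]
r4 m[φ6→sun] = [T, T, T]
r4 m[φ7→wind] = [F, F, F]
r4 m[φ7→cld] = [T, T, F]
r4 m[φ8→wet] = [T, T, T]
r4 m[φ8→slip] = [T, T, T]
r4 m[wet→φ0] = [F, T, F]
r4 m[wet→φ3] = [F, F, F]
r4 m[wet→φ8] = [F, F, F]
r4 m[slip→φ4] = [T, T, T]
r4 m[slip→φ6] = [T, T, T]
r4 m[slip→φ8] = [T, T, T]
r4 m[sprk→φ1] = [F, T, T]
r4 m[sprk→φ2] = [F, F, F]
r4 m[sprk→φ4] = [F, F, F]
r4 m[wind→φ2] = [F, F, F]
r4 m[wind→φ7] = [T, T, T]
r4 m[sun→φ3] = [F, F, F]
r4 m[sun→φ5] = [T, T, T]
r4 m[sun→φ6] = [F, F, F]
r4 m[cld→φ0] = [F, F, F]
r4 m[cld→φ1] = [F, F, F]
r4 m[cld→φ5] = [F, F, F]
r4 m[cld→φ7] = [F, F, T]
r5 m[φ0→wet] = [F, F, F]
r5 m[φ0→cld] = [T, F, T]
r5 m[φ1→sprk] = [F, F, F]
r5 m[φ1→cld] = [F, F, T]
r5 m[φ2→sprk] = [F, F, F]
r5 m[φ2→wind] = [F, F, F]
r5 m[φ3→wet] = [F, F, F]
r5 m[φ3→sun] = [F, F, F]
r5 m[φ4→slip] = [F, F, F]
r5 m[φ4→sprk] = [T, T, T]
r5 m[φ5→sun] = [F, F, F]
r5 m[φ5→cld] = [F, F, T]
r5 m[φ6→slip] = [F, F, F]
r5 m[φ6→sun] = [T, T, T]
r5 m[φ7→wind] = [F, F, F]
r5 m[φ7→cld] = [T, T, F]
r5 m[φ8→wet] = [T, T, T]
r5 m[φ8→slip] = [F, F, F]
r5 m[wet→φ0] = [F, T, F]
r5 m[wet→φ3] = [F, F, F]
r5 m[wet→φ8] = [F, F, F]
r5 m[slip→φ4] = [T, T, T]
r5 m[slip→φ6] = [T, T, T]
r5 m[slip→φ8] = [T, T, T]
r5 m[sprk→φ1] = [F, T, T]
r5 m[sprk→φ2] = [F, F, F]
r5 m[sprk→φ4] = [F, F, F]
r5 m[wind→φ2] = [F, F, F]
r5 m[wind→φ7] = [T, T, T]
r5 m[sun→φ3] = [F, F, F]
r5 m[sun→φ5] = [T, T, T]
r5 m[sun→φ6] = [F, F, F]
r5 m[cld→φ0] = [F, F, F]
r5 m[cld→φ1] = [F, F, F]
r5 m[cld→φ5] = [F, F, F]
r5 m[cld→φ7] = [F, F, T]
r6 m[φ0→wet] = [F, F, F]
r6 m[φ0→cld] = [T, F, T]
r6 m[φ1→sprk] = [F, F, F]
r6 m[φ1→cld] = [F, F, T]
r6 m[φ2→sprk] = [F, F, F]
r6 m[φ2→wind] = [F, F, F]
r6 m[φ3→wet] = [F, F, F]
r6 m[φ3→sun] = [F, F, F]
r6 m[φ4→slip] = [F, F, F]
r6 m[φ4→sprk] = [T, T, T]
r6 m[φ5→sun] = [F, F, F]
r6 m[φ5→cld] = [F, F, T]
r6 m[φ6→slip] = [F, F, F]
r6 m[φ6→sun] = [T, T, T]
r6 m[φ7→wind] = [F, F, F]
r6 m[φ7→cld] = [T, T, F]
r6 m[φ8→wet] = [T, T, T]
r6 m[φ8→slip] = [F, F, F]
r6 m[wet→φ0] = [F, F, F]
r6 m[wet→φ3] = [F, F, F]
r6 m[wet→φ8] = [F, F, F]
r6 m[slip→φ4] = [F, F, F]
r6 m[slip→φ6] = [F, F, F]
r6 m[slip→φ8] = [F, F, F]
r6 m[sprk→φ1] = [F, F, F]
r6 m[sprk→φ2] = [F, F, F]
r6 m[sprk→φ4] = [F, F, F]
r6 m[wind→φ2] = [F, F, F]
r6 m[wind→φ7] = [F, F, F]
r6 m[sun→φ3] = [F, F, F]
r6 m[sun→φ5] = [F, F, F]
r6 m[sun→φ6] = [F, F, F]
r6 m[cld→φ0] = [F, F, F]
r6 m[cld→φ1] = [F, F, F]
r6 m[cld→φ5] = [F, F, F]
r6 m[cld→φ7] = [F, F, T]
r7 m[φ0→wet] = [F, F, F]
r7 m[φ0→cld] = [F, F, F]
r7 m[φ1→sprk] = [F, F, F]
r7 m[φ1→cld] = [F, F, F]
r7 m[φ2→sprk] = [F, F, F]
r7 m[φ2→wind] = [F, F, F]
r7 m[φ3→wet] = [F, F, F]
r7 m[φ3→sun] = [F, F, F]
r7 m[φ4→slip] = [F, F, F]
r7 m[φ4→sprk] = [F, F, F]
r7 m[φ5→sun] = [F, F, F]
r7 m[φ5→cld] = [F, F, F]
r7 m[φ6→slip] = [F, F, F]
r7 m[φ6→sun] = [F, F, F]
r7 m[φ7→wind] = [F, F, F]
r7 m[φ7→cld] = [F, F, F]
r7 m[φ8→wet] = [F, F, F]
r7 m[φ8→slip] = [F, F, F]
r7 m[wet→φ0] = [F, F, F]
r7 m[wet→φ3] = [F, F, F]
r7 m[wet→φ8] = [F, F, F]
r7 m[slip→φ4] = [F, F, F]
r7 m[slip→φ6] = [F, F, F]
r7 m[slip→φ8] = [F, F, F]
r7 m[sprk→φ1] = [F, F, F]
r7 m[sprk→φ2] = [F, F, F]
r7 m[sprk→φ4] = [F, F, F]
r7 m[wind→φ2] = [F, F, F]
r7 m[wind→φ7] = [F, F, F]
r7 m[sun→φ3] = [F, F, F]
r7 m[sun→φ5] = [F, F, F]
r7 m[sun→φ6] = [F, F, F]
r7 m[cld→φ0] = [F, F, F]
r7 m[cld→φ1] = [F, F, F]
r7 m[cld→φ5] = [F, F, F]
r7 m[cld→φ7] = [F, F, T]
no fixed point within 7 rounds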